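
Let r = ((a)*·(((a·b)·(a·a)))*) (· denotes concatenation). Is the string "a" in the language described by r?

Split as a·ε: (a)* matches a and (((a·b)·(a·a)))* matches ε.

yes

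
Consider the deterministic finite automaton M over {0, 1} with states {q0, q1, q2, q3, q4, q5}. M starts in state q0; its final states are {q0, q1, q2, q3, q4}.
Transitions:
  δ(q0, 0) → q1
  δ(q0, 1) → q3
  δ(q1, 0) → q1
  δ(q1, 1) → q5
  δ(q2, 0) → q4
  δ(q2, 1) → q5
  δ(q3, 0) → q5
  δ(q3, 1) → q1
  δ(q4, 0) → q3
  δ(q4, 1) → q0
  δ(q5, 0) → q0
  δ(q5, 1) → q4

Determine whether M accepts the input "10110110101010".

q0 --1--> q3
q3 --0--> q5
q5 --1--> q4
q4 --1--> q0
q0 --0--> q1
q1 --1--> q5
q5 --1--> q4
q4 --0--> q3
q3 --1--> q1
q1 --0--> q1
q1 --1--> q5
q5 --0--> q0
q0 --1--> q3
q3 --0--> q5
End in state q5, which is not an accepting state.

rejected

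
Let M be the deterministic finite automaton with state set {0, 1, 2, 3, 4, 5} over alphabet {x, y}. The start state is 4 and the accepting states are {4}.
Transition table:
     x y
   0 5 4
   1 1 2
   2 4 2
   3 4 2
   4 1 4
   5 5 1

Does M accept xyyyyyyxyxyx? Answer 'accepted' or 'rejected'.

accepted

4 --x--> 1
1 --y--> 2
2 --y--> 2
2 --y--> 2
2 --y--> 2
2 --y--> 2
2 --y--> 2
2 --x--> 4
4 --y--> 4
4 --x--> 1
1 --y--> 2
2 --x--> 4
End in state 4, which is an accepting state.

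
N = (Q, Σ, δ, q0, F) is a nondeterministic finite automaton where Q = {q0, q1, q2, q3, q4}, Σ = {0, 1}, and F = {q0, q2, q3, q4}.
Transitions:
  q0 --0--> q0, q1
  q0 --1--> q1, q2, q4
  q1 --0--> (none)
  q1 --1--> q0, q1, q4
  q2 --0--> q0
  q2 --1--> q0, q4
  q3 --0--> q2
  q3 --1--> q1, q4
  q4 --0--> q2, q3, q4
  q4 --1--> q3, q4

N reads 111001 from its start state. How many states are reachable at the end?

Start: {q0}
read 1: {q1, q2, q4}
read 1: {q0, q1, q3, q4}
read 1: {q0, q1, q2, q3, q4}
read 0: {q0, q1, q2, q3, q4}
read 0: {q0, q1, q2, q3, q4}
read 1: {q0, q1, q2, q3, q4}
Final reachable set {q0, q1, q2, q3, q4} has 5 states.

5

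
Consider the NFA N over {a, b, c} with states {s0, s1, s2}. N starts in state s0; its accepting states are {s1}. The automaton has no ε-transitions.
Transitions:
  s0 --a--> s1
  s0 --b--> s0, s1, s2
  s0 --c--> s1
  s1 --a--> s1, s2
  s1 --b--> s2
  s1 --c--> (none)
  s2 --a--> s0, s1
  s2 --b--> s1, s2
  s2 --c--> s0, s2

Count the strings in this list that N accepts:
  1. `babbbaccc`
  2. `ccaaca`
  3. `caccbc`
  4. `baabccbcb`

`babbbaccc`: accepted
`ccaaca`: rejected
`caccbc`: accepted
`baabccbcb`: accepted

3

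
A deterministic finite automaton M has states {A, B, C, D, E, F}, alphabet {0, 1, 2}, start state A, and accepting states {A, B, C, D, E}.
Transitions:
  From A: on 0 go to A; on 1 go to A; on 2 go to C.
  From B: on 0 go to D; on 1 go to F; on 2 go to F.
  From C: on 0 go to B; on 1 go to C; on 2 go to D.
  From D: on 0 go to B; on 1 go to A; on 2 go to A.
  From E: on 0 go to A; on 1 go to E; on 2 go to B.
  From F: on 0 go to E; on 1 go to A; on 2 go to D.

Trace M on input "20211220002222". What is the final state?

C

A --2--> C
C --0--> B
B --2--> F
F --1--> A
A --1--> A
A --2--> C
C --2--> D
D --0--> B
B --0--> D
D --0--> B
B --2--> F
F --2--> D
D --2--> A
A --2--> C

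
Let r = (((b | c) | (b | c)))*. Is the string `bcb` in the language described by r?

yes

Split into 3 pieces b · c · b; each matches ((b|c)|(b|c)).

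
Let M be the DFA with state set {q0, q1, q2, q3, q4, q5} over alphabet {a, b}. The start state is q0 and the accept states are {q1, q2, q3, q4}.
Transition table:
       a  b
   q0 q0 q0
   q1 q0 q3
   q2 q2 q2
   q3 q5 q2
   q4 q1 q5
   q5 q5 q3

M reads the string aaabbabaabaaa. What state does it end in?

q0 --a--> q0
q0 --a--> q0
q0 --a--> q0
q0 --b--> q0
q0 --b--> q0
q0 --a--> q0
q0 --b--> q0
q0 --a--> q0
q0 --a--> q0
q0 --b--> q0
q0 --a--> q0
q0 --a--> q0
q0 --a--> q0

q0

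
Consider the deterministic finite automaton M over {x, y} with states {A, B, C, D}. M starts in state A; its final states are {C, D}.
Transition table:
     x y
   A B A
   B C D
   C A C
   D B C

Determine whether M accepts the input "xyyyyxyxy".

A --x--> B
B --y--> D
D --y--> C
C --y--> C
C --y--> C
C --x--> A
A --y--> A
A --x--> B
B --y--> D
End in state D, which is an accepting state.

accepted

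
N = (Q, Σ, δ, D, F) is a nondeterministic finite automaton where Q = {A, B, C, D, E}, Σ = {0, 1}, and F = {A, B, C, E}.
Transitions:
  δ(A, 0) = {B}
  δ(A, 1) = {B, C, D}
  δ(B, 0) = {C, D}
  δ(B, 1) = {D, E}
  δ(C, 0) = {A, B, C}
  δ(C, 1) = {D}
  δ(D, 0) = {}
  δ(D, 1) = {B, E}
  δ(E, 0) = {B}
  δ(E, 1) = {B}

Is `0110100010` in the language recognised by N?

Start: {D}
read 0: {}
The reachable set is empty and stays empty for the remaining 9 symbols.
Reachable ∩ accepting = {} — empty.

rejected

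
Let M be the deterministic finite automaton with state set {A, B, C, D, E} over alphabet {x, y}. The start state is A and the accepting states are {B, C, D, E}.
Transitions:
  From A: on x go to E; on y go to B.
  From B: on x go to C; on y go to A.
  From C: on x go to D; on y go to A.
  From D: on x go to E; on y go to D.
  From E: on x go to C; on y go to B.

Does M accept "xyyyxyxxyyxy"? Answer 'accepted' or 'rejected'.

A --x--> E
E --y--> B
B --y--> A
A --y--> B
B --x--> C
C --y--> A
A --x--> E
E --x--> C
C --y--> A
A --y--> B
B --x--> C
C --y--> A
End in state A, which is not an accepting state.

rejected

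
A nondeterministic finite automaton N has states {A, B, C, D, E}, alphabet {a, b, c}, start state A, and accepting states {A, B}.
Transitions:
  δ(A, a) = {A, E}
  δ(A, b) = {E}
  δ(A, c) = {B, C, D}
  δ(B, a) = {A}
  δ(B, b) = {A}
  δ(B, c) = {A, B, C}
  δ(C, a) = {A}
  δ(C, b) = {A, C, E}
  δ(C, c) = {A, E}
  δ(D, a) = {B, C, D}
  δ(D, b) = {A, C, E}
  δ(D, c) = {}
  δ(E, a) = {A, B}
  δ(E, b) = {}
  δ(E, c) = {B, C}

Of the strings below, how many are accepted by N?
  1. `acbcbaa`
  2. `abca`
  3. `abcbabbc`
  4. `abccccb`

`acbcbaa`: accepted
`abca`: accepted
`abcbabbc`: accepted
`abccccb`: accepted

4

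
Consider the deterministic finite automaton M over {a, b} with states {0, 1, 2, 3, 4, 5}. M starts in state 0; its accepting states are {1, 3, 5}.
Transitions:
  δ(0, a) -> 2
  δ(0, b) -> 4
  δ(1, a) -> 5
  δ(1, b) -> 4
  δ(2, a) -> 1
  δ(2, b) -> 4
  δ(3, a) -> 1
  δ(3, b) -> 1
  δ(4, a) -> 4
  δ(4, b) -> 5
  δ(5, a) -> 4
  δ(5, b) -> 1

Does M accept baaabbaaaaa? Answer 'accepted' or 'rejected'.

rejected

0 --b--> 4
4 --a--> 4
4 --a--> 4
4 --a--> 4
4 --b--> 5
5 --b--> 1
1 --a--> 5
5 --a--> 4
4 --a--> 4
4 --a--> 4
4 --a--> 4
End in state 4, which is not an accepting state.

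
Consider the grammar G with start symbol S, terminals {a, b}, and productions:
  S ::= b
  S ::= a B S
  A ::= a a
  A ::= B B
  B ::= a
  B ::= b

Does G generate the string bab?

no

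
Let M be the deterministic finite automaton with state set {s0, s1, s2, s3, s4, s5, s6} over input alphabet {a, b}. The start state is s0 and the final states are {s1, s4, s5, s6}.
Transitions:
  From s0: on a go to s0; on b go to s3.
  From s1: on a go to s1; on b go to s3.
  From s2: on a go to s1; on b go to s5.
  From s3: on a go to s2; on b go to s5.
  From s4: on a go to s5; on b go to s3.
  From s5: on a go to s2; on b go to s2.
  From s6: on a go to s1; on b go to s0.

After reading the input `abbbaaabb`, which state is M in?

s0 --a--> s0
s0 --b--> s3
s3 --b--> s5
s5 --b--> s2
s2 --a--> s1
s1 --a--> s1
s1 --a--> s1
s1 --b--> s3
s3 --b--> s5

s5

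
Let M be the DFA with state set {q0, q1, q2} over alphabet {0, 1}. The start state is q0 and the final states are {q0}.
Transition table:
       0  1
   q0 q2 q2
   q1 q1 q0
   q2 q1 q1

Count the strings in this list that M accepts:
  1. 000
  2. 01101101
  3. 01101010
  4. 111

000: rejected
01101101: rejected
01101010: rejected
111: accepted

1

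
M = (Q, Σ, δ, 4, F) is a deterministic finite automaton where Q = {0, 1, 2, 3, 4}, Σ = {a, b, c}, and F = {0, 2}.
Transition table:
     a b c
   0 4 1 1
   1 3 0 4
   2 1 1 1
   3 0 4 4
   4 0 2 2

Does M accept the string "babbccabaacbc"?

rejected

4 --b--> 2
2 --a--> 1
1 --b--> 0
0 --b--> 1
1 --c--> 4
4 --c--> 2
2 --a--> 1
1 --b--> 0
0 --a--> 4
4 --a--> 0
0 --c--> 1
1 --b--> 0
0 --c--> 1
End in state 1, which is not an accepting state.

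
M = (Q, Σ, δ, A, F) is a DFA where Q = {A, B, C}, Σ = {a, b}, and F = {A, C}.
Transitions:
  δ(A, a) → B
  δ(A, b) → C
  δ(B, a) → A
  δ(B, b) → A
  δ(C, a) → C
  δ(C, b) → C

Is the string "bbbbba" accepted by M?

accepted

A --b--> C
C --b--> C
C --b--> C
C --b--> C
C --b--> C
C --a--> C
End in state C, which is an accepting state.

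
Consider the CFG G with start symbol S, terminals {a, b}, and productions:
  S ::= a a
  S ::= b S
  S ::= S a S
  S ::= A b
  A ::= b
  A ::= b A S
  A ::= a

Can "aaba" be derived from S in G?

no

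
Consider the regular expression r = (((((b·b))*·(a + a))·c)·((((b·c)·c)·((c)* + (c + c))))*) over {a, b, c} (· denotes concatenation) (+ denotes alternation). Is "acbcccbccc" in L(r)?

yes

Split as ac·bcccbccc: ((((b·b))*·(a+a))·c) matches ac and ((((b·c)·c)·((c)*+(c+c))))* matches bcccbccc.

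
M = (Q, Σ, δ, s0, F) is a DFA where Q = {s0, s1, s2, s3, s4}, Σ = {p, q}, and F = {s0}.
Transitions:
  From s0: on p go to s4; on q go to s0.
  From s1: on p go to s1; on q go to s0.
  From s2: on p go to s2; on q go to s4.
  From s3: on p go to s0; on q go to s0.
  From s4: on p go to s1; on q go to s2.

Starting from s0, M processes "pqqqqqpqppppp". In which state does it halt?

s0 --p--> s4
s4 --q--> s2
s2 --q--> s4
s4 --q--> s2
s2 --q--> s4
s4 --q--> s2
s2 --p--> s2
s2 --q--> s4
s4 --p--> s1
s1 --p--> s1
s1 --p--> s1
s1 --p--> s1
s1 --p--> s1

s1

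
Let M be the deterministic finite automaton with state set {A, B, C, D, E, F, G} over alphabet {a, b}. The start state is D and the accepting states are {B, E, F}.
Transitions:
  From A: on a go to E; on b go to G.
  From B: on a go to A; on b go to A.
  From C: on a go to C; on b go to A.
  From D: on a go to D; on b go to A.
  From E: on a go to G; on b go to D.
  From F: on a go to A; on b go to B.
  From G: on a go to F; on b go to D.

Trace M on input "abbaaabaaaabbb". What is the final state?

D

D --a--> D
D --b--> A
A --b--> G
G --a--> F
F --a--> A
A --a--> E
E --b--> D
D --a--> D
D --a--> D
D --a--> D
D --a--> D
D --b--> A
A --b--> G
G --b--> D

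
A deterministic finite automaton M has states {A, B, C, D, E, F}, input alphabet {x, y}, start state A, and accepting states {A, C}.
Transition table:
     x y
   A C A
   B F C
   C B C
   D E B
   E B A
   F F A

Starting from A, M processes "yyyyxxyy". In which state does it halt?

C

A --y--> A
A --y--> A
A --y--> A
A --y--> A
A --x--> C
C --x--> B
B --y--> C
C --y--> C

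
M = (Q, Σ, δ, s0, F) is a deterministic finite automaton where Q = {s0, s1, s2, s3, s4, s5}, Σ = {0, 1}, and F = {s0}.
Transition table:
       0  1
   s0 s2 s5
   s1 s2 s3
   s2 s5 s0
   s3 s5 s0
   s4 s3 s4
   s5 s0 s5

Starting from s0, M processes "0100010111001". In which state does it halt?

s0 --0--> s2
s2 --1--> s0
s0 --0--> s2
s2 --0--> s5
s5 --0--> s0
s0 --1--> s5
s5 --0--> s0
s0 --1--> s5
s5 --1--> s5
s5 --1--> s5
s5 --0--> s0
s0 --0--> s2
s2 --1--> s0

s0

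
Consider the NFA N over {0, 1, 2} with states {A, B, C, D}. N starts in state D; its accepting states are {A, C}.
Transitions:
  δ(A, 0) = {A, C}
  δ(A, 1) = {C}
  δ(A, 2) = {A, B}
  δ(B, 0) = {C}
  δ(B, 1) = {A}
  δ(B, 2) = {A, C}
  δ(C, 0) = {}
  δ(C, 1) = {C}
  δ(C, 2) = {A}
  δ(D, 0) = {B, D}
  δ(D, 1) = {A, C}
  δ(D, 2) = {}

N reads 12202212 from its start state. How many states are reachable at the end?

Start: {D}
read 1: {A, C}
read 2: {A, B}
read 2: {A, B, C}
read 0: {A, C}
read 2: {A, B}
read 2: {A, B, C}
read 1: {A, C}
read 2: {A, B}
Final reachable set {A, B} has 2 states.

2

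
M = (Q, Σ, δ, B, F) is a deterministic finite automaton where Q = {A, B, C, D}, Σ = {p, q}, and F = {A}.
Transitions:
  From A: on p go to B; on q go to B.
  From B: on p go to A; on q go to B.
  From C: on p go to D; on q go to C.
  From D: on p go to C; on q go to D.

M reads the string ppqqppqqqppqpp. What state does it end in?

B

B --p--> A
A --p--> B
B --q--> B
B --q--> B
B --p--> A
A --p--> B
B --q--> B
B --q--> B
B --q--> B
B --p--> A
A --p--> B
B --q--> B
B --p--> A
A --p--> B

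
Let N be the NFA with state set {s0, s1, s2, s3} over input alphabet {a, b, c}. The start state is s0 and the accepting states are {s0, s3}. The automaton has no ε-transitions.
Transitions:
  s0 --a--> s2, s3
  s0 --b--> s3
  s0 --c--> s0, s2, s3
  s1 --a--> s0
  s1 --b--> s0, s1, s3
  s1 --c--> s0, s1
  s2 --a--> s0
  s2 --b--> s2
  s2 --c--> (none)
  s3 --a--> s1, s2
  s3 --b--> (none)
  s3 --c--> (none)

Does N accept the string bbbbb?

rejected

Start: {s0}
read b: {s3}
read b: {}
The reachable set is empty and stays empty for the remaining 3 symbols.
Reachable ∩ accepting = {} — empty.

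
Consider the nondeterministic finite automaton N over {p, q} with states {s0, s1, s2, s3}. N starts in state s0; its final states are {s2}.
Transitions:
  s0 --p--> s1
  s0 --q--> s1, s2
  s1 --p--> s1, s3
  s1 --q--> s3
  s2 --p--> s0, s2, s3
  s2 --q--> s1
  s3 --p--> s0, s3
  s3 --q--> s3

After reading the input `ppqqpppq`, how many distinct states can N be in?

Start: {s0}
read p: {s1}
read p: {s1, s3}
read q: {s3}
read q: {s3}
read p: {s0, s3}
read p: {s0, s1, s3}
read p: {s0, s1, s3}
read q: {s1, s2, s3}
Final reachable set {s1, s2, s3} has 3 states.

3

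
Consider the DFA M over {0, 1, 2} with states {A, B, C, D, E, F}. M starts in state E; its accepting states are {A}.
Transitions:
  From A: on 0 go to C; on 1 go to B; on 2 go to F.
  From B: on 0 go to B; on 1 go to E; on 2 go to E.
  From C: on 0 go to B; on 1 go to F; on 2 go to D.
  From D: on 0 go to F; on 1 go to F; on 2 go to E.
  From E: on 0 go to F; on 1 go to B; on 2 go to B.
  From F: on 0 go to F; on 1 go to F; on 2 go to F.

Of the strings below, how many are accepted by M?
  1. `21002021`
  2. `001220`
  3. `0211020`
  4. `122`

0

`21002021`: rejected
`001220`: rejected
`0211020`: rejected
`122`: rejected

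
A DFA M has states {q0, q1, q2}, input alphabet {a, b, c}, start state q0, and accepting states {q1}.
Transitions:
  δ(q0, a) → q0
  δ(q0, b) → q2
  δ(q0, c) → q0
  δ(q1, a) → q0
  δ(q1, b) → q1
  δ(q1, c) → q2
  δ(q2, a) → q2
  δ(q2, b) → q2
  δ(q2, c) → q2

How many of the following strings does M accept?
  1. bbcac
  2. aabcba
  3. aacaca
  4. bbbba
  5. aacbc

bbcac: rejected
aabcba: rejected
aacaca: rejected
bbbba: rejected
aacbc: rejected

0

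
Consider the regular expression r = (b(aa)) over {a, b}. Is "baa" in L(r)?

Split as b·aa: b matches b and (aa) matches aa.

yes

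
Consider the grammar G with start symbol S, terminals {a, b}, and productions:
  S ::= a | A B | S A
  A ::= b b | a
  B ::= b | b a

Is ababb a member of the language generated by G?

S ⇒ SA ⇒ ABA ⇒ aBA ⇒ abaA ⇒ ababb

yes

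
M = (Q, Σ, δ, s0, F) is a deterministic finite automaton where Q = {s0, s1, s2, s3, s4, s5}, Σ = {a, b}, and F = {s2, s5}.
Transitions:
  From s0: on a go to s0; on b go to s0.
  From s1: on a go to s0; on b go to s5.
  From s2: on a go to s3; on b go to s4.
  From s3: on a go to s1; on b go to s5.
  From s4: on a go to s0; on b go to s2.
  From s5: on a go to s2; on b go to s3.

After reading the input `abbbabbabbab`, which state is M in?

s0 --a--> s0
s0 --b--> s0
s0 --b--> s0
s0 --b--> s0
s0 --a--> s0
s0 --b--> s0
s0 --b--> s0
s0 --a--> s0
s0 --b--> s0
s0 --b--> s0
s0 --a--> s0
s0 --b--> s0

s0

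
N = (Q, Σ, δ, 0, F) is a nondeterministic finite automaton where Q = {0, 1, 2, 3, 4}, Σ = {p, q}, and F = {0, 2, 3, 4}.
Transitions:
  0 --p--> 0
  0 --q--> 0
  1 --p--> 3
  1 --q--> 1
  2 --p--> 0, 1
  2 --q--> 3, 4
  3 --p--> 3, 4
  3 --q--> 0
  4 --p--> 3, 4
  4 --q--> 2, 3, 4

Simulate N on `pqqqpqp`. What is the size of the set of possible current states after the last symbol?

1

Start: {0}
read p: {0}
read q: {0}
read q: {0}
read q: {0}
read p: {0}
read q: {0}
read p: {0}
Final reachable set {0} has 1 state.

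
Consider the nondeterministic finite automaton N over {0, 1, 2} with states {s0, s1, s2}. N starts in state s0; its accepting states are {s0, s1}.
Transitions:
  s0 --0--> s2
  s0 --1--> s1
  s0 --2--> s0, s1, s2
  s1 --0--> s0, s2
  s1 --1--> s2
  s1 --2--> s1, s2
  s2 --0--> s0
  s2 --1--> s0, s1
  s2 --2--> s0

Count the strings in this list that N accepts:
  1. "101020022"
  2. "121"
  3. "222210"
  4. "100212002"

4

"101020022": accepted
"121": accepted
"222210": accepted
"100212002": accepted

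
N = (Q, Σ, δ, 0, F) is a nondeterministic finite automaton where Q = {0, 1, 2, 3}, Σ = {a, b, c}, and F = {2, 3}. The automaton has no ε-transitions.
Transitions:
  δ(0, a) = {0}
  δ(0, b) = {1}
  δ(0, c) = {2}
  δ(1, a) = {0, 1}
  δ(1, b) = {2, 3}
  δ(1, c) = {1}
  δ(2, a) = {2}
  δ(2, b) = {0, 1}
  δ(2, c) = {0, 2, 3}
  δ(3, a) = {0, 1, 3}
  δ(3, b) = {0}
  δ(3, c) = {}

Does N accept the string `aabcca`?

Start: {0}
read a: {0}
read a: {0}
read b: {1}
read c: {1}
read c: {1}
read a: {0, 1}
Reachable ∩ accepting = {} — empty.

rejected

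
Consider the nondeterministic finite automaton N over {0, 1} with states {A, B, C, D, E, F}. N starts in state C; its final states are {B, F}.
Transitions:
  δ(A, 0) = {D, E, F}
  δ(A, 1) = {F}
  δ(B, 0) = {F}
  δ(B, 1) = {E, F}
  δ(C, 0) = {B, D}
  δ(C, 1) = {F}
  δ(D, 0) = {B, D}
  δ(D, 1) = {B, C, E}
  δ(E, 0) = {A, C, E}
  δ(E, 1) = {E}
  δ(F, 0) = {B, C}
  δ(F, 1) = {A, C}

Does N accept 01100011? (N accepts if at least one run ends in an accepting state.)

Start: {C}
read 0: {B, D}
read 1: {B, C, E, F}
read 1: {A, C, E, F}
read 0: {A, B, C, D, E, F}
read 0: {A, B, C, D, E, F}
read 0: {A, B, C, D, E, F}
read 1: {A, B, C, E, F}
read 1: {A, C, E, F}
Reachable ∩ accepting = {F} — nonempty.

accepted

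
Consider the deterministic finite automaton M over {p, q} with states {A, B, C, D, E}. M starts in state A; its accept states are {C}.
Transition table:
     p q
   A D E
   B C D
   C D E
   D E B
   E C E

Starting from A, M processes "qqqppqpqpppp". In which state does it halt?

C

A --q--> E
E --q--> E
E --q--> E
E --p--> C
C --p--> D
D --q--> B
B --p--> C
C --q--> E
E --p--> C
C --p--> D
D --p--> E
E --p--> C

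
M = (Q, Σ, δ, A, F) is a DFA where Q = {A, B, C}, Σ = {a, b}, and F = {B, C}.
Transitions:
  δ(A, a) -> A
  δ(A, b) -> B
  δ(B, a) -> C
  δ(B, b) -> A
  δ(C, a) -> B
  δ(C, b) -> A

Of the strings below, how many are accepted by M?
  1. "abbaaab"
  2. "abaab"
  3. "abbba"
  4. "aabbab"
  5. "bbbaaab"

3

"abbaaab": accepted
"abaab": rejected
"abbba": accepted
"aabbab": accepted
"bbbaaab": rejected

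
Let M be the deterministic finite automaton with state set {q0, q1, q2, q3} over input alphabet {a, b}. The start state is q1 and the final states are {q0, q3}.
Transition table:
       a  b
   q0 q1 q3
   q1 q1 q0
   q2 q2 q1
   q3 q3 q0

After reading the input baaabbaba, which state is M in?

q1 --b--> q0
q0 --a--> q1
q1 --a--> q1
q1 --a--> q1
q1 --b--> q0
q0 --b--> q3
q3 --a--> q3
q3 --b--> q0
q0 --a--> q1

q1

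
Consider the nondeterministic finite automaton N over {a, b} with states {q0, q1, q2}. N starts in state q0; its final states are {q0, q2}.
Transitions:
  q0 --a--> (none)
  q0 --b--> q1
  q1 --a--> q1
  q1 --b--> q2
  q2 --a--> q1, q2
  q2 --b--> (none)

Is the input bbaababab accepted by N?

Start: {q0}
read b: {q1}
read b: {q2}
read a: {q1, q2}
read a: {q1, q2}
read b: {q2}
read a: {q1, q2}
read b: {q2}
read a: {q1, q2}
read b: {q2}
Reachable ∩ accepting = {q2} — nonempty.

accepted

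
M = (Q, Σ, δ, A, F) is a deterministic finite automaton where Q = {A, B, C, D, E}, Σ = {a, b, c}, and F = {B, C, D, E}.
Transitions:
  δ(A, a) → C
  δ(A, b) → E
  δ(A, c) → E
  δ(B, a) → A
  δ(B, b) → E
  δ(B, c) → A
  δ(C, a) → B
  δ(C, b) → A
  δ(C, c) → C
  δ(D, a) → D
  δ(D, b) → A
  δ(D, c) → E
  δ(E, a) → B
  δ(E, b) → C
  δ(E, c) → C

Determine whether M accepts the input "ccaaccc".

A --c--> E
E --c--> C
C --a--> B
B --a--> A
A --c--> E
E --c--> C
C --c--> C
End in state C, which is an accepting state.

accepted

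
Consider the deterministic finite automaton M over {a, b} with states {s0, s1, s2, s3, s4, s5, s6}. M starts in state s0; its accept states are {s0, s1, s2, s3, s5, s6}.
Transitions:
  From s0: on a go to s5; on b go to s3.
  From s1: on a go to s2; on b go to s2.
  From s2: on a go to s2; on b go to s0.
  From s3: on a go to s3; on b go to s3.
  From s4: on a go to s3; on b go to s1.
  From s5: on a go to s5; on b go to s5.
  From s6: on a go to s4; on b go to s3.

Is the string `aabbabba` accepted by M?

accepted

s0 --a--> s5
s5 --a--> s5
s5 --b--> s5
s5 --b--> s5
s5 --a--> s5
s5 --b--> s5
s5 --b--> s5
s5 --a--> s5
End in state s5, which is an accepting state.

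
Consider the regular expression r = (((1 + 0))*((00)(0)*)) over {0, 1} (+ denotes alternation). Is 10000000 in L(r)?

Split as 1·0000000: ((1+0))* matches 1 and ((00)(0)*) matches 0000000.

yes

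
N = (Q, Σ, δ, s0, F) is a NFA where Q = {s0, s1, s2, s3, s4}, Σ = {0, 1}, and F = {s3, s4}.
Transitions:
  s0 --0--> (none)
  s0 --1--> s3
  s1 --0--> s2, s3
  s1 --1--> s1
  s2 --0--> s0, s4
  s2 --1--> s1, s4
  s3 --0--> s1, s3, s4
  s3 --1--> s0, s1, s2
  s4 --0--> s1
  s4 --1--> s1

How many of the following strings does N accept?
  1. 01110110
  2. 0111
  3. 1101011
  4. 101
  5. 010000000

1

01110110: rejected
0111: rejected
1101011: accepted
101: rejected
010000000: rejected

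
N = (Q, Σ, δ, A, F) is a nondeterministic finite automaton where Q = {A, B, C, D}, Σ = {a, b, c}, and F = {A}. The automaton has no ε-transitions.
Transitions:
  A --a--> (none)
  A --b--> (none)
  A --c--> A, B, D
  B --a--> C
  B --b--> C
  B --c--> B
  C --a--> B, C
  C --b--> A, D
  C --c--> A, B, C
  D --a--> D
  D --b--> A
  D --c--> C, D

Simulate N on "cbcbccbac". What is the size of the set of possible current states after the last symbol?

Start: {A}
read c: {A, B, D}
read b: {A, C}
read c: {A, B, C, D}
read b: {A, C, D}
read c: {A, B, C, D}
read c: {A, B, C, D}
read b: {A, C, D}
read a: {B, C, D}
read c: {A, B, C, D}
Final reachable set {A, B, C, D} has 4 states.

4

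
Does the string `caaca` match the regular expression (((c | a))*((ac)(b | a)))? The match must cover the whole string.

Split as ca·aca: ((c|a))* matches ca and ((ac)(b|a)) matches aca.

yes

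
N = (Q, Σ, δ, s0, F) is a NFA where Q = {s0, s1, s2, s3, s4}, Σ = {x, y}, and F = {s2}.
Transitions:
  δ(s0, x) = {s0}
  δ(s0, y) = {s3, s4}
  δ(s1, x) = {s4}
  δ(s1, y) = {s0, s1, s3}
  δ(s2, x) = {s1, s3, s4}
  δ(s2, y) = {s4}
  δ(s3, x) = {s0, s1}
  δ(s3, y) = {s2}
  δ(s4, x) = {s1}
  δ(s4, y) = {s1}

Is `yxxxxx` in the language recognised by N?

Start: {s0}
read y: {s3, s4}
read x: {s0, s1}
read x: {s0, s4}
read x: {s0, s1}
read x: {s0, s4}
read x: {s0, s1}
Reachable ∩ accepting = {} — empty.

rejected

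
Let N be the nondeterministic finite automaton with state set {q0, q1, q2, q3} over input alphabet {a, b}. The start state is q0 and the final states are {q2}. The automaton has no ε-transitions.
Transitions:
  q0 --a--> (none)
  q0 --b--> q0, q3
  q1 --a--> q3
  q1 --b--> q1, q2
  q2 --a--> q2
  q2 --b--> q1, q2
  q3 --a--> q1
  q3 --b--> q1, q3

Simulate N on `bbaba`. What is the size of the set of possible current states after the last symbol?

3

Start: {q0}
read b: {q0, q3}
read b: {q0, q1, q3}
read a: {q1, q3}
read b: {q1, q2, q3}
read a: {q1, q2, q3}
Final reachable set {q1, q2, q3} has 3 states.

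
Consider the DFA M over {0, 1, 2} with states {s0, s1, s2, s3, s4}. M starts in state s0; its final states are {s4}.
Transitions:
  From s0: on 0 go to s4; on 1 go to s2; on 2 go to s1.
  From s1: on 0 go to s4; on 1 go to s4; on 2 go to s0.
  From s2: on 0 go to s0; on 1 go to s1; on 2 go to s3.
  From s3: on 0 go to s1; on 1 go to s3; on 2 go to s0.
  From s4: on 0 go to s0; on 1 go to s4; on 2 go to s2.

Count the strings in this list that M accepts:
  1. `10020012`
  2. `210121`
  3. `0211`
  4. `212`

1

`10020012`: rejected
`210121`: rejected
`0211`: accepted
`212`: rejected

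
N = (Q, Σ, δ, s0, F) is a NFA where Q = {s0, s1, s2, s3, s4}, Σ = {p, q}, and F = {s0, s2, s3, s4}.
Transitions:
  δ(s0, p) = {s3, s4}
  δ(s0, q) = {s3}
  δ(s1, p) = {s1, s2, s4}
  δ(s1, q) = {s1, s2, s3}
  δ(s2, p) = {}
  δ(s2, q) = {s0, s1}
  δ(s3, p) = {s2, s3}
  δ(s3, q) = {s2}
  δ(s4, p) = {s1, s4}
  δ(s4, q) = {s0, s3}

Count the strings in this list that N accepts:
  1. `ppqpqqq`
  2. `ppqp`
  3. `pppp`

3

`ppqpqqq`: accepted
`ppqp`: accepted
`pppp`: accepted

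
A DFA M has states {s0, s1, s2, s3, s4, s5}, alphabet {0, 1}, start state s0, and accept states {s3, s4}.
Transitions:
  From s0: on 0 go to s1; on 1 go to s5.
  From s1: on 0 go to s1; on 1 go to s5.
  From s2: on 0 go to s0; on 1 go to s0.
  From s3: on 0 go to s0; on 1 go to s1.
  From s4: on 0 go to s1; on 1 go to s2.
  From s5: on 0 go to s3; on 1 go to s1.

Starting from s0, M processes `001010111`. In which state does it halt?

s0 --0--> s1
s1 --0--> s1
s1 --1--> s5
s5 --0--> s3
s3 --1--> s1
s1 --0--> s1
s1 --1--> s5
s5 --1--> s1
s1 --1--> s5

s5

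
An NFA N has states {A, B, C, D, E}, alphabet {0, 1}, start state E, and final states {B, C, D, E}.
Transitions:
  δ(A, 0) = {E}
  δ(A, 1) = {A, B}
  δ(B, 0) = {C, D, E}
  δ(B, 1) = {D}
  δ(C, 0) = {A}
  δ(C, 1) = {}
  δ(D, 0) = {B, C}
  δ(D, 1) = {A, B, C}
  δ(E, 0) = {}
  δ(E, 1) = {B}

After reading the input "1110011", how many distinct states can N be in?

4

Start: {E}
read 1: {B}
read 1: {D}
read 1: {A, B, C}
read 0: {A, C, D, E}
read 0: {A, B, C, E}
read 1: {A, B, D}
read 1: {A, B, C, D}
Final reachable set {A, B, C, D} has 4 states.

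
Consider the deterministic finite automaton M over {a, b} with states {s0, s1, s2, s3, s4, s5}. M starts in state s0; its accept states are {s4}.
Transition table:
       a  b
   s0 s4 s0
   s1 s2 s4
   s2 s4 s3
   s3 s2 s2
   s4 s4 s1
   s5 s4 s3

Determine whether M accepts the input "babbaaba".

rejected

s0 --b--> s0
s0 --a--> s4
s4 --b--> s1
s1 --b--> s4
s4 --a--> s4
s4 --a--> s4
s4 --b--> s1
s1 --a--> s2
End in state s2, which is not an accepting state.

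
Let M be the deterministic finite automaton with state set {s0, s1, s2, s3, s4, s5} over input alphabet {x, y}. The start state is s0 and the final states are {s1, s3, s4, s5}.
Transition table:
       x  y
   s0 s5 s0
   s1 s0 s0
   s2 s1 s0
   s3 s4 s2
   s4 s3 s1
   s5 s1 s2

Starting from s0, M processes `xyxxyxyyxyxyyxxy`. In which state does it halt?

s0

s0 --x--> s5
s5 --y--> s2
s2 --x--> s1
s1 --x--> s0
s0 --y--> s0
s0 --x--> s5
s5 --y--> s2
s2 --y--> s0
s0 --x--> s5
s5 --y--> s2
s2 --x--> s1
s1 --y--> s0
s0 --y--> s0
s0 --x--> s5
s5 --x--> s1
s1 --y--> s0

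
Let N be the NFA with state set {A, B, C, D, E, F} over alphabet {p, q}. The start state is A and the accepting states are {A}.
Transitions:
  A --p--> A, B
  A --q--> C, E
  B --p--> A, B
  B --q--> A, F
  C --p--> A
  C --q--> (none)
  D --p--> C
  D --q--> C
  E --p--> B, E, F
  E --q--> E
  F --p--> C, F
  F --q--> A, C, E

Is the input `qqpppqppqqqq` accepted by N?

rejected

Start: {A}
read q: {C, E}
read q: {E}
read p: {B, E, F}
read p: {A, B, C, E, F}
read p: {A, B, C, E, F}
read q: {A, C, E, F}
read p: {A, B, C, E, F}
read p: {A, B, C, E, F}
read q: {A, C, E, F}
read q: {A, C, E}
read q: {C, E}
read q: {E}
Reachable ∩ accepting = {} — empty.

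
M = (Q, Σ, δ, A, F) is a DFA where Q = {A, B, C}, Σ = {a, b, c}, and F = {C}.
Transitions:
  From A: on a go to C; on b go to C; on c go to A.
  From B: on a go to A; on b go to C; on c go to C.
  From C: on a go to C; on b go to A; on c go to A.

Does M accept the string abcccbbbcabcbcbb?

rejected

A --a--> C
C --b--> A
A --c--> A
A --c--> A
A --c--> A
A --b--> C
C --b--> A
A --b--> C
C --c--> A
A --a--> C
C --b--> A
A --c--> A
A --b--> C
C --c--> A
A --b--> C
C --b--> A
End in state A, which is not an accepting state.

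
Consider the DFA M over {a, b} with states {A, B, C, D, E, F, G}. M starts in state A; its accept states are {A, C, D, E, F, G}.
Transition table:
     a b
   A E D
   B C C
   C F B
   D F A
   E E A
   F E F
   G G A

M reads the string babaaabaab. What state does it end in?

A --b--> D
D --a--> F
F --b--> F
F --a--> E
E --a--> E
E --a--> E
E --b--> A
A --a--> E
E --a--> E
E --b--> A

A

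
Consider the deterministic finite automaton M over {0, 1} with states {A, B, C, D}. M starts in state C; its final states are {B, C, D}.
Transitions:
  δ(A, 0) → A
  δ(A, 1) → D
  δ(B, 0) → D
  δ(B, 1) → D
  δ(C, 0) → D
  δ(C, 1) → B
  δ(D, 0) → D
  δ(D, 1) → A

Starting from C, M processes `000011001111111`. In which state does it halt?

A

C --0--> D
D --0--> D
D --0--> D
D --0--> D
D --1--> A
A --1--> D
D --0--> D
D --0--> D
D --1--> A
A --1--> D
D --1--> A
A --1--> D
D --1--> A
A --1--> D
D --1--> A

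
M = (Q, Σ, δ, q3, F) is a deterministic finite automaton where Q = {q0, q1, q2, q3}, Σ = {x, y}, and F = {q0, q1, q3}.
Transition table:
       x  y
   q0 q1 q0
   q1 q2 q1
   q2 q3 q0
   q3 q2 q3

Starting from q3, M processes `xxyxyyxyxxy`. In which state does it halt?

q3 --x--> q2
q2 --x--> q3
q3 --y--> q3
q3 --x--> q2
q2 --y--> q0
q0 --y--> q0
q0 --x--> q1
q1 --y--> q1
q1 --x--> q2
q2 --x--> q3
q3 --y--> q3

q3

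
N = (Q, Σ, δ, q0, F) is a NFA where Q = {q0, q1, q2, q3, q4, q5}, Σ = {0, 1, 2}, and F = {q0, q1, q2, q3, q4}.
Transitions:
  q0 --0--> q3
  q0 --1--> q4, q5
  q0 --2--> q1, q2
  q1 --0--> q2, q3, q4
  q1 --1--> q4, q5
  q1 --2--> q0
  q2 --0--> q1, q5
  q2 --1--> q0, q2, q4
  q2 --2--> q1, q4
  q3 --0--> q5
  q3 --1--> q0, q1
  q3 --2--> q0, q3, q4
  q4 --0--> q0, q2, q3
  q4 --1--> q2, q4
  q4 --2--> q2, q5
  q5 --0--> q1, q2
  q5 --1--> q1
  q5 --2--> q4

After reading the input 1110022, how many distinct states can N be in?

6

Start: {q0}
read 1: {q4, q5}
read 1: {q1, q2, q4}
read 1: {q0, q2, q4, q5}
read 0: {q0, q1, q2, q3, q5}
read 0: {q1, q2, q3, q4, q5}
read 2: {q0, q1, q2, q3, q4, q5}
read 2: {q0, q1, q2, q3, q4, q5}
Final reachable set {q0, q1, q2, q3, q4, q5} has 6 states.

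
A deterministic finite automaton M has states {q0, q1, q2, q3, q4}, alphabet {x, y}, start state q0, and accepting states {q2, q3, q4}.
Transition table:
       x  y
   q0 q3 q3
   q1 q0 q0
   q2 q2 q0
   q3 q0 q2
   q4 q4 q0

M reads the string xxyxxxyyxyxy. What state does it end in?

q0 --x--> q3
q3 --x--> q0
q0 --y--> q3
q3 --x--> q0
q0 --x--> q3
q3 --x--> q0
q0 --y--> q3
q3 --y--> q2
q2 --x--> q2
q2 --y--> q0
q0 --x--> q3
q3 --y--> q2

q2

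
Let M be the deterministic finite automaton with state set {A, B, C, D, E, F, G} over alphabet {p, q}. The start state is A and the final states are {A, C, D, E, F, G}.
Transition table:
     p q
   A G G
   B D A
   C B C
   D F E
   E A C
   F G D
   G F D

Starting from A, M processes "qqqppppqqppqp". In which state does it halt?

F

A --q--> G
G --q--> D
D --q--> E
E --p--> A
A --p--> G
G --p--> F
F --p--> G
G --q--> D
D --q--> E
E --p--> A
A --p--> G
G --q--> D
D --p--> F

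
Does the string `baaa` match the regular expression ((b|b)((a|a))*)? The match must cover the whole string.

yes

Split as b·aaa: (b|b) matches b and ((a|a))* matches aaa.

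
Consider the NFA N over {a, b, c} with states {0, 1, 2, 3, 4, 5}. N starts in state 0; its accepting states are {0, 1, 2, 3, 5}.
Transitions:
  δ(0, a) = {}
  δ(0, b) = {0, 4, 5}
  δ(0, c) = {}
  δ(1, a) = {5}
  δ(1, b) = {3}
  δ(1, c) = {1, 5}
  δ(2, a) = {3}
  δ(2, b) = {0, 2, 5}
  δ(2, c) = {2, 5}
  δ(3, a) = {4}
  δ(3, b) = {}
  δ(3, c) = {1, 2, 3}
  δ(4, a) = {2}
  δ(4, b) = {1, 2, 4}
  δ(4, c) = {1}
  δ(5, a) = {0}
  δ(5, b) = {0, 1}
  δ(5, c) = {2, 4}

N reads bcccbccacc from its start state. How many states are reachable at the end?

Start: {0}
read b: {0, 4, 5}
read c: {1, 2, 4}
read c: {1, 2, 5}
read c: {1, 2, 4, 5}
read b: {0, 1, 2, 3, 4, 5}
read c: {1, 2, 3, 4, 5}
read c: {1, 2, 3, 4, 5}
read a: {0, 2, 3, 4, 5}
read c: {1, 2, 3, 4, 5}
read c: {1, 2, 3, 4, 5}
Final reachable set {1, 2, 3, 4, 5} has 5 states.

5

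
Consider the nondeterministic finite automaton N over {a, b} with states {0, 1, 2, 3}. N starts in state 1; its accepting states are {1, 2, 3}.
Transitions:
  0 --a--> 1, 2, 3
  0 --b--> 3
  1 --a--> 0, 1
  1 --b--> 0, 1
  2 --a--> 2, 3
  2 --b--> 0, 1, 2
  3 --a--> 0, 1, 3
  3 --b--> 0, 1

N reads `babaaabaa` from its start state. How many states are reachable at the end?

Start: {1}
read b: {0, 1}
read a: {0, 1, 2, 3}
read b: {0, 1, 2, 3}
read a: {0, 1, 2, 3}
read a: {0, 1, 2, 3}
read a: {0, 1, 2, 3}
read b: {0, 1, 2, 3}
read a: {0, 1, 2, 3}
read a: {0, 1, 2, 3}
Final reachable set {0, 1, 2, 3} has 4 states.

4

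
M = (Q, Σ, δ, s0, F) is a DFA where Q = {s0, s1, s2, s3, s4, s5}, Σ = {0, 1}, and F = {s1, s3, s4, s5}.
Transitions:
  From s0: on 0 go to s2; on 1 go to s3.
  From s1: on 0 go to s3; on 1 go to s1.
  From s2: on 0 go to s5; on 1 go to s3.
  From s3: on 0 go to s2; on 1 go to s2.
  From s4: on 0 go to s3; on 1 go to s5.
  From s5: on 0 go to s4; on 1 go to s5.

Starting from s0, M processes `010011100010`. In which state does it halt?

s0 --0--> s2
s2 --1--> s3
s3 --0--> s2
s2 --0--> s5
s5 --1--> s5
s5 --1--> s5
s5 --1--> s5
s5 --0--> s4
s4 --0--> s3
s3 --0--> s2
s2 --1--> s3
s3 --0--> s2

s2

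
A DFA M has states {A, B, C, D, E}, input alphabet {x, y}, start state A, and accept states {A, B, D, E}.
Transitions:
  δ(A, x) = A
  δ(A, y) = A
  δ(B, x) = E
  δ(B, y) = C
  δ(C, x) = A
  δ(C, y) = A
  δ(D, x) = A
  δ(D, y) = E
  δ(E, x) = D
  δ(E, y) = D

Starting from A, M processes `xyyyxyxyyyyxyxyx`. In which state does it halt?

A --x--> A
A --y--> A
A --y--> A
A --y--> A
A --x--> A
A --y--> A
A --x--> A
A --y--> A
A --y--> A
A --y--> A
A --y--> A
A --x--> A
A --y--> A
A --x--> A
A --y--> A
A --x--> A

A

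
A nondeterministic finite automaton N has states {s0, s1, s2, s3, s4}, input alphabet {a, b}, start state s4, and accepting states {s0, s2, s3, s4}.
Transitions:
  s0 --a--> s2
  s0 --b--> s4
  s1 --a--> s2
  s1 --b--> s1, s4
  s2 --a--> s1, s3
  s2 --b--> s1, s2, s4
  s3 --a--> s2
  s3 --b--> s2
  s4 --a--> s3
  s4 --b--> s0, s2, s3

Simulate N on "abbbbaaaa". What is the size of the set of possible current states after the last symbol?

Start: {s4}
read a: {s3}
read b: {s2}
read b: {s1, s2, s4}
read b: {s0, s1, s2, s3, s4}
read b: {s0, s1, s2, s3, s4}
read a: {s1, s2, s3}
read a: {s1, s2, s3}
read a: {s1, s2, s3}
read a: {s1, s2, s3}
Final reachable set {s1, s2, s3} has 3 states.

3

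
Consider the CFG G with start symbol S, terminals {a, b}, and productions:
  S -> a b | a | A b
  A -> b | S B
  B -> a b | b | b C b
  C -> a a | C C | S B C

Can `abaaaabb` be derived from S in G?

yes

S ⇒ Ab ⇒ SBb ⇒ aBb ⇒ abCbb ⇒ abCCbb ⇒ abaaCbb ⇒ abaaaabb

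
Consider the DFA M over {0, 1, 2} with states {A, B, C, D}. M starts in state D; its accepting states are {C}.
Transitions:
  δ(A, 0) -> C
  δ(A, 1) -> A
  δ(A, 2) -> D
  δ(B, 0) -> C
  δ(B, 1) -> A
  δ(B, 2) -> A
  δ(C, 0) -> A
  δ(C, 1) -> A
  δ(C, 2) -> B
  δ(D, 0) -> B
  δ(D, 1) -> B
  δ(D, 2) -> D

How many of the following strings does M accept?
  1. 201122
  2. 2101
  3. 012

0

201122: rejected
2101: rejected
012: rejected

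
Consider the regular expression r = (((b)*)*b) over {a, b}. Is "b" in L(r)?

Split as ε·b: ((b)*)* matches ε and b matches b.

yes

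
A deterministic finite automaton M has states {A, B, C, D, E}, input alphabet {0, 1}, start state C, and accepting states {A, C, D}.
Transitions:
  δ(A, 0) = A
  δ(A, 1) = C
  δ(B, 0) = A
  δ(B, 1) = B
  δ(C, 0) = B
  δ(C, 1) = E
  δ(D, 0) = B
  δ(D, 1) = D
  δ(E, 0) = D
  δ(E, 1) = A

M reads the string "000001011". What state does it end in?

C --0--> B
B --0--> A
A --0--> A
A --0--> A
A --0--> A
A --1--> C
C --0--> B
B --1--> B
B --1--> B

B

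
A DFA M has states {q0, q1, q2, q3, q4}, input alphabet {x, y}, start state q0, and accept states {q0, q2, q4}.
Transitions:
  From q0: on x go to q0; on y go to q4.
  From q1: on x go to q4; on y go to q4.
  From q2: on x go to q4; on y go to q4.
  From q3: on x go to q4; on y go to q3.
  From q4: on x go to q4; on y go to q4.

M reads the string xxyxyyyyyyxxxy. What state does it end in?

q4

q0 --x--> q0
q0 --x--> q0
q0 --y--> q4
q4 --x--> q4
q4 --y--> q4
q4 --y--> q4
q4 --y--> q4
q4 --y--> q4
q4 --y--> q4
q4 --y--> q4
q4 --x--> q4
q4 --x--> q4
q4 --x--> q4
q4 --y--> q4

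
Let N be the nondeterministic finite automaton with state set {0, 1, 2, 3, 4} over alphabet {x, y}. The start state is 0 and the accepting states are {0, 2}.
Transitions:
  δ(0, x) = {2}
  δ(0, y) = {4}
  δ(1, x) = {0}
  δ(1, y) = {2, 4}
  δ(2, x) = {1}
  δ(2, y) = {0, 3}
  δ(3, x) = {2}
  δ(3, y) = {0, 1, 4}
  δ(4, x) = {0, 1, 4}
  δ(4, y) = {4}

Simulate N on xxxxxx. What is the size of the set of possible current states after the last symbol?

Start: {0}
read x: {2}
read x: {1}
read x: {0}
read x: {2}
read x: {1}
read x: {0}
Final reachable set {0} has 1 state.

1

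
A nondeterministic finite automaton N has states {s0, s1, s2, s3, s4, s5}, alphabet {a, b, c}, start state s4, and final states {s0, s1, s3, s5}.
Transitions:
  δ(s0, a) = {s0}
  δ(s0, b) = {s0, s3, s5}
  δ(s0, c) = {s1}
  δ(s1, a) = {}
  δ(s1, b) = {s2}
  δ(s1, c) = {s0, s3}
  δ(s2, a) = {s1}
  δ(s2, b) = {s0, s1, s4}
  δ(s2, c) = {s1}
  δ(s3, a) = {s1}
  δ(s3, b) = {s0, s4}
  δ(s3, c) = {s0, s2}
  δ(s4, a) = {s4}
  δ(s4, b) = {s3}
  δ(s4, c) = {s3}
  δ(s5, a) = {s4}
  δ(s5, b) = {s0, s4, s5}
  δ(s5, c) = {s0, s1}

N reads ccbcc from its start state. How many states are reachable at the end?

Start: {s4}
read c: {s3}
read c: {s0, s2}
read b: {s0, s1, s3, s4, s5}
read c: {s0, s1, s2, s3}
read c: {s0, s1, s2, s3}
Final reachable set {s0, s1, s2, s3} has 4 states.

4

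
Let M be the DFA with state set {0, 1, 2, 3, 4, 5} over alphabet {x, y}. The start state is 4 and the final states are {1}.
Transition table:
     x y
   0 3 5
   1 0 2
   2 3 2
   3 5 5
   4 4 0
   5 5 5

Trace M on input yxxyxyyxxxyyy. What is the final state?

5

4 --y--> 0
0 --x--> 3
3 --x--> 5
5 --y--> 5
5 --x--> 5
5 --y--> 5
5 --y--> 5
5 --x--> 5
5 --x--> 5
5 --x--> 5
5 --y--> 5
5 --y--> 5
5 --y--> 5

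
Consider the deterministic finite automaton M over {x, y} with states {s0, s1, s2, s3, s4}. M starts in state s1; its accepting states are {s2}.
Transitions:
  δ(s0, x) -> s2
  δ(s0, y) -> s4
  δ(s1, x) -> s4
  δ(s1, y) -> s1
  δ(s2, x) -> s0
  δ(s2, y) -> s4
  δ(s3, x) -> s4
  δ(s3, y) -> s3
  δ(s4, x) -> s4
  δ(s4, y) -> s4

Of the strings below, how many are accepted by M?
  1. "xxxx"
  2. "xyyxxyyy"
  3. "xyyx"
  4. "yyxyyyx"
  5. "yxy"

0

"xxxx": rejected
"xyyxxyyy": rejected
"xyyx": rejected
"yyxyyyx": rejected
"yxy": rejected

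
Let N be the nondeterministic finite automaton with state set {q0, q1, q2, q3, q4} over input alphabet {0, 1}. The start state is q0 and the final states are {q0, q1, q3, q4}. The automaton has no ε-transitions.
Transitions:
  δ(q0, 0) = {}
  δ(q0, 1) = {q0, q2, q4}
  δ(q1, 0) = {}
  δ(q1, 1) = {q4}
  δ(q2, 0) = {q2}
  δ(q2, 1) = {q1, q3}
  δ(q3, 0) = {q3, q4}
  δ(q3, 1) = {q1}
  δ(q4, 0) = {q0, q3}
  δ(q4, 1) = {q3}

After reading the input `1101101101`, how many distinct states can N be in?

5

Start: {q0}
read 1: {q0, q2, q4}
read 1: {q0, q1, q2, q3, q4}
read 0: {q0, q2, q3, q4}
read 1: {q0, q1, q2, q3, q4}
read 1: {q0, q1, q2, q3, q4}
read 0: {q0, q2, q3, q4}
read 1: {q0, q1, q2, q3, q4}
read 1: {q0, q1, q2, q3, q4}
read 0: {q0, q2, q3, q4}
read 1: {q0, q1, q2, q3, q4}
Final reachable set {q0, q1, q2, q3, q4} has 5 states.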